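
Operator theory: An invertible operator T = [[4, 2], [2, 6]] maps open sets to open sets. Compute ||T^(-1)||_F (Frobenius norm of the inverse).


det(T) = 4*6 - 2*2 = 20
T^(-1) = (1/20) * [[6, -2], [-2, 4]] = [[0.3000, -0.1000], [-0.1000, 0.2000]]
||T^(-1)||_F^2 = 0.3000^2 + (-0.1000)^2 + (-0.1000)^2 + 0.2000^2 = 0.1500
||T^(-1)||_F = sqrt(0.1500) = 0.3873

0.3873


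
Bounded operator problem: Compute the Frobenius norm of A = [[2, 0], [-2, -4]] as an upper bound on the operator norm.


||A||_F^2 = sum a_ij^2
= 2^2 + 0^2 + (-2)^2 + (-4)^2
= 4 + 0 + 4 + 16 = 24
||A||_F = sqrt(24) = 4.8990

4.8990


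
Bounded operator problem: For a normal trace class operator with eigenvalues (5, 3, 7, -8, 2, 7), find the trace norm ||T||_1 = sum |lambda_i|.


For a normal operator, singular values equal |eigenvalues|.
Trace norm = sum |lambda_i| = 5 + 3 + 7 + 8 + 2 + 7
= 32

32


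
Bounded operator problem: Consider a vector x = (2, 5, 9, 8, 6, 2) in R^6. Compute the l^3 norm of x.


The l^3 norm = (sum |x_i|^3)^(1/3)
Sum of 3th powers = 8 + 125 + 729 + 512 + 216 + 8 = 1598
||x||_3 = (1598)^(1/3) = 11.6912

11.6912


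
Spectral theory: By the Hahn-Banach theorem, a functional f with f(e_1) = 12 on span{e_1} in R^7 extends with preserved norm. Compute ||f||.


The norm of f is given by ||f|| = sup_{||x||=1} |f(x)|.
On span{e_1}, ||e_1|| = 1, so ||f|| = |f(e_1)| / ||e_1||
= |12| / 1 = 12.0000

12.0000


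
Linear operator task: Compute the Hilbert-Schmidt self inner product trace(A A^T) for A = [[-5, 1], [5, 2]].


trace(A * A^T) = sum of squares of all entries
= (-5)^2 + 1^2 + 5^2 + 2^2
= 25 + 1 + 25 + 4
= 55

55


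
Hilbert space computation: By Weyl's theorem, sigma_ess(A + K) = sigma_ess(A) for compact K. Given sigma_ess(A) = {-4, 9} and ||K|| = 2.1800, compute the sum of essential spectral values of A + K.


By Weyl's theorem, the essential spectrum is invariant under compact perturbations.
sigma_ess(A + K) = sigma_ess(A) = {-4, 9}
Sum = -4 + 9 = 5

5


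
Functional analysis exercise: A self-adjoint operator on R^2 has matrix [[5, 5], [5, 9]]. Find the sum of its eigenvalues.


For a self-adjoint (symmetric) matrix, the eigenvalues are real.
The sum of eigenvalues equals the trace of the matrix.
trace = 5 + 9 = 14

14


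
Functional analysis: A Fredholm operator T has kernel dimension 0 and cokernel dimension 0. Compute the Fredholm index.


The Fredholm index is defined as ind(T) = dim(ker T) - dim(coker T)
= 0 - 0
= 0

0


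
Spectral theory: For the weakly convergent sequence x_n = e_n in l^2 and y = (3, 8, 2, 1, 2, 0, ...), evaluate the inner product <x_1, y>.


x_1 = e_1 is the standard basis vector with 1 in position 1.
<x_1, y> = y_1 = 3
As n -> infinity, <x_n, y> -> 0, confirming weak convergence of (x_n) to 0.

3


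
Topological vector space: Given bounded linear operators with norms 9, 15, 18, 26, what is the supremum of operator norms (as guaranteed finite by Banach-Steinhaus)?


By the Uniform Boundedness Principle, the supremum of norms is finite.
sup_k ||T_k|| = max(9, 15, 18, 26) = 26

26


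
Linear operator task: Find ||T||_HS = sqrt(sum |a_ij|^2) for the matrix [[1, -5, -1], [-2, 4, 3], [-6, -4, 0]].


The Hilbert-Schmidt norm is sqrt(sum of squares of all entries).
Sum of squares = 1^2 + (-5)^2 + (-1)^2 + (-2)^2 + 4^2 + 3^2 + (-6)^2 + (-4)^2 + 0^2
= 1 + 25 + 1 + 4 + 16 + 9 + 36 + 16 + 0 = 108
||T||_HS = sqrt(108) = 10.3923

10.3923


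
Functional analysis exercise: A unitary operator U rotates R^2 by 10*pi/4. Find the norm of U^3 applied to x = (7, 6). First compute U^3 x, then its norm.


U is a rotation by theta = 10*pi/4
U^3 = rotation by 3*theta = 30*pi/4 = 6*pi/4 (mod 2*pi)
cos(6*pi/4) = 0.0000, sin(6*pi/4) = -1.0000
U^3 x = (0.0000 * 7 - -1.0000 * 6, -1.0000 * 7 + 0.0000 * 6)
= (6.0000, -7.0000)
||U^3 x|| = sqrt(6.0000^2 + (-7.0000)^2) = sqrt(85.0000) = 9.2195

9.2195


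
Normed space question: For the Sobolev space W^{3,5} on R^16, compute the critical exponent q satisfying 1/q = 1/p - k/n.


Using the Sobolev embedding formula: 1/q = 1/p - k/n
1/q = 1/5 - 3/16 = 1/80
q = 1/(1/80) = 80

80.0000


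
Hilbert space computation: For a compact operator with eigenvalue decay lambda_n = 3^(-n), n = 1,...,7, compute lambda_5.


The eigenvalue formula gives lambda_5 = 1/3^5
= 1/243
= 0.0041

0.0041


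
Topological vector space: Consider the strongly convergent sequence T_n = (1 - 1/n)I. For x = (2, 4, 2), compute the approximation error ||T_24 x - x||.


T_24 x - x = (1 - 1/24)x - x = -x/24
||x|| = sqrt(24) = 4.8990
||T_24 x - x|| = ||x||/24 = 4.8990/24 = 0.2041

0.2041


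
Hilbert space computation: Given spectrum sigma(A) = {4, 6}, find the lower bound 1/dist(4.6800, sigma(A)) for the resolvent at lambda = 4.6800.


dist(4.6800, {4, 6}) = min(|4.6800 - 4|, |4.6800 - 6|)
= min(0.6800, 1.3200) = 0.6800
Resolvent bound = 1/0.6800 = 1.4706

1.4706


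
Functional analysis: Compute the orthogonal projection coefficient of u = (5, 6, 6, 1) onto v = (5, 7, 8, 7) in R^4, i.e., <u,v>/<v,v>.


Computing <u,v> = 5*5 + 6*7 + 6*8 + 1*7 = 122
Computing <v,v> = 5^2 + 7^2 + 8^2 + 7^2 = 187
Projection coefficient = 122/187 = 0.6524

0.6524


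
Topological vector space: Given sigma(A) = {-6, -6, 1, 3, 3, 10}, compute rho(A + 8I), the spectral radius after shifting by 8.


Spectrum of A + 8I = {2, 2, 9, 11, 11, 18}
Spectral radius = max |lambda| over the shifted spectrum
= max(2, 2, 9, 11, 11, 18) = 18

18


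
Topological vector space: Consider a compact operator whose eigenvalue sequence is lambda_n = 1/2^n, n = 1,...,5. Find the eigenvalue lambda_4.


The eigenvalue formula gives lambda_4 = 1/2^4
= 1/16
= 0.0625

0.0625


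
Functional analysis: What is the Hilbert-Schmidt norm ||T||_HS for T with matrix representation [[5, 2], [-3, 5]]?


The Hilbert-Schmidt norm is sqrt(sum of squares of all entries).
Sum of squares = 5^2 + 2^2 + (-3)^2 + 5^2
= 25 + 4 + 9 + 25 = 63
||T||_HS = sqrt(63) = 7.9373

7.9373


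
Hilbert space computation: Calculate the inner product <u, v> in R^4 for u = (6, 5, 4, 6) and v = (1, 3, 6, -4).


Computing the standard inner product <u, v> = sum u_i * v_i
= 6*1 + 5*3 + 4*6 + 6*-4
= 6 + 15 + 24 + -24
= 21

21


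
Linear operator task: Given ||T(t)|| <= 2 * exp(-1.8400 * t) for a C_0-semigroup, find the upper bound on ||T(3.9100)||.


||T(3.9100)|| <= 2 * exp(-1.8400 * 3.9100)
= 2 * exp(-7.1944)
= 2 * 7.5078e-04
= 0.0015

0.0015


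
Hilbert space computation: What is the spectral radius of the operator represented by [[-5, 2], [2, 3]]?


For a 2x2 matrix, eigenvalues satisfy lambda^2 - (trace)*lambda + det = 0
trace = -5 + 3 = -2
det = -5*3 - 2*2 = -19
discriminant = (-2)^2 - 4*(-19) = 80
spectral radius = max |eigenvalue| = 5.4721

5.4721


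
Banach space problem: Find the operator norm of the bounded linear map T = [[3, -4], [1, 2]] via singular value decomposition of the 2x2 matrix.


A^T A = [[10, -10], [-10, 20]]
trace(A^T A) = 30, det(A^T A) = 100
discriminant = 30^2 - 4*100 = 500
Largest eigenvalue of A^T A = (trace + sqrt(disc))/2 = 26.1803
||T|| = sqrt(26.1803) = 5.1167

5.1167


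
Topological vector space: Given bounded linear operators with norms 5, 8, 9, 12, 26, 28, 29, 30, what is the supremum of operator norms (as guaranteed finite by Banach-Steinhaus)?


By the Uniform Boundedness Principle, the supremum of norms is finite.
sup_k ||T_k|| = max(5, 8, 9, 12, 26, 28, 29, 30) = 30

30


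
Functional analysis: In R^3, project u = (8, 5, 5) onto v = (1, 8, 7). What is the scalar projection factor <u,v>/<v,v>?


Computing <u,v> = 8*1 + 5*8 + 5*7 = 83
Computing <v,v> = 1^2 + 8^2 + 7^2 = 114
Projection coefficient = 83/114 = 0.7281

0.7281


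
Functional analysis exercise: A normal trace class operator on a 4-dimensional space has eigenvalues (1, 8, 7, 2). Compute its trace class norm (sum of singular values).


For a normal operator, singular values equal |eigenvalues|.
Trace norm = sum |lambda_i| = 1 + 8 + 7 + 2
= 18

18


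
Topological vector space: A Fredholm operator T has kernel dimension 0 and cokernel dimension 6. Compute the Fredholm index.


The Fredholm index is defined as ind(T) = dim(ker T) - dim(coker T)
= 0 - 6
= -6

-6


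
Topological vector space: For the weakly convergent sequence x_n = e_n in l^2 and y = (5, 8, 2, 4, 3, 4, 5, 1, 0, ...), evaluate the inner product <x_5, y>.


x_5 = e_5 is the standard basis vector with 1 in position 5.
<x_5, y> = y_5 = 3
As n -> infinity, <x_n, y> -> 0, confirming weak convergence of (x_n) to 0.

3


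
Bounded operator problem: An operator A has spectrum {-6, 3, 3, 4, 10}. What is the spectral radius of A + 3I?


Spectrum of A + 3I = {-3, 6, 6, 7, 13}
Spectral radius = max |lambda| over the shifted spectrum
= max(3, 6, 6, 7, 13) = 13

13


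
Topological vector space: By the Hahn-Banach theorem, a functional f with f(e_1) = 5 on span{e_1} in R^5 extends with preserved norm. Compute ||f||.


The norm of f is given by ||f|| = sup_{||x||=1} |f(x)|.
On span{e_1}, ||e_1|| = 1, so ||f|| = |f(e_1)| / ||e_1||
= |5| / 1 = 5.0000

5.0000


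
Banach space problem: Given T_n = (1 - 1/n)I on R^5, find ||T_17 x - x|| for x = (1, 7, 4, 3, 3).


T_17 x - x = (1 - 1/17)x - x = -x/17
||x|| = sqrt(84) = 9.1652
||T_17 x - x|| = ||x||/17 = 9.1652/17 = 0.5391

0.5391


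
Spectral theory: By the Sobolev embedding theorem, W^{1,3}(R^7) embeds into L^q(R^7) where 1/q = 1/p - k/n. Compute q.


Using the Sobolev embedding formula: 1/q = 1/p - k/n
1/q = 1/3 - 1/7 = 4/21
q = 1/(4/21) = 21/4 = 5.2500

5.2500


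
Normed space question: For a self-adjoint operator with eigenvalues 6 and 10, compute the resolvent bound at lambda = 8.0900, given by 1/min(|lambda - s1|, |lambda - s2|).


dist(8.0900, {6, 10}) = min(|8.0900 - 6|, |8.0900 - 10|)
= min(2.0900, 1.9100) = 1.9100
Resolvent bound = 1/1.9100 = 0.5236

0.5236


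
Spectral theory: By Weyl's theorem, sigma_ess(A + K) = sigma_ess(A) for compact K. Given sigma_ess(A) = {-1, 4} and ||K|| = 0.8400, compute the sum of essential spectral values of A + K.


By Weyl's theorem, the essential spectrum is invariant under compact perturbations.
sigma_ess(A + K) = sigma_ess(A) = {-1, 4}
Sum = -1 + 4 = 3

3


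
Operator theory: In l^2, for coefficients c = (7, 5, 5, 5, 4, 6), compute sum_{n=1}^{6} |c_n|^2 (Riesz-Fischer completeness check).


sum |c_n|^2 = 7^2 + 5^2 + 5^2 + 5^2 + 4^2 + 6^2
= 49 + 25 + 25 + 25 + 16 + 36
= 176

176


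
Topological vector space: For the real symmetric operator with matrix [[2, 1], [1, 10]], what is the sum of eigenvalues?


For a self-adjoint (symmetric) matrix, the eigenvalues are real.
The sum of eigenvalues equals the trace of the matrix.
trace = 2 + 10 = 12

12


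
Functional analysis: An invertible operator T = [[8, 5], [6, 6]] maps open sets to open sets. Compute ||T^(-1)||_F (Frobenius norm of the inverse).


det(T) = 8*6 - 5*6 = 18
T^(-1) = (1/18) * [[6, -5], [-6, 8]] = [[0.3333, -0.2778], [-0.3333, 0.4444]]
||T^(-1)||_F^2 = 0.3333^2 + (-0.2778)^2 + (-0.3333)^2 + 0.4444^2 = 0.4969
||T^(-1)||_F = sqrt(0.4969) = 0.7049

0.7049


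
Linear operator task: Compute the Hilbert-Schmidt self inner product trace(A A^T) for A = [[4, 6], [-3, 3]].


trace(A * A^T) = sum of squares of all entries
= 4^2 + 6^2 + (-3)^2 + 3^2
= 16 + 36 + 9 + 9
= 70

70


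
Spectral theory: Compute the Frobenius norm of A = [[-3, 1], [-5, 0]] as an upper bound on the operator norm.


||A||_F^2 = sum a_ij^2
= (-3)^2 + 1^2 + (-5)^2 + 0^2
= 9 + 1 + 25 + 0 = 35
||A||_F = sqrt(35) = 5.9161

5.9161


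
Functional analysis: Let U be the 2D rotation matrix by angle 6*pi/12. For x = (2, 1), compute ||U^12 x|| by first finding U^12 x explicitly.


U is a rotation by theta = 6*pi/12
U^12 = rotation by 12*theta = 72*pi/12 = 0*pi/12 (mod 2*pi)
cos(0*pi/12) = 1.0000, sin(0*pi/12) = 0.0000
U^12 x = (1.0000 * 2 - 0.0000 * 1, 0.0000 * 2 + 1.0000 * 1)
= (2.0000, 1.0000)
||U^12 x|| = sqrt(2.0000^2 + 1.0000^2) = sqrt(5.0000) = 2.2361

2.2361


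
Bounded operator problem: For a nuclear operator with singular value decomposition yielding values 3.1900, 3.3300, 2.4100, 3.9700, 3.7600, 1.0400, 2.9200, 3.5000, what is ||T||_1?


The nuclear norm is the sum of all singular values.
||T||_1 = 3.1900 + 3.3300 + 2.4100 + 3.9700 + 3.7600 + 1.0400 + 2.9200 + 3.5000
= 24.1200

24.1200


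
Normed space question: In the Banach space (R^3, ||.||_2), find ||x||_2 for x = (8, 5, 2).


The l^2 norm = (sum |x_i|^2)^(1/2)
Sum of 2th powers = 64 + 25 + 4 = 93
||x||_2 = (93)^(1/2) = 9.6437

9.6437


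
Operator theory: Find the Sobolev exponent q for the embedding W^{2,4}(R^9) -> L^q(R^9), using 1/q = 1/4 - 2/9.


Using the Sobolev embedding formula: 1/q = 1/p - k/n
1/q = 1/4 - 2/9 = 1/36
q = 1/(1/36) = 36

36.0000


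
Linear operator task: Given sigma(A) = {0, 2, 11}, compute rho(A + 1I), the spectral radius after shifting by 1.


Spectrum of A + 1I = {1, 3, 12}
Spectral radius = max |lambda| over the shifted spectrum
= max(1, 3, 12) = 12

12


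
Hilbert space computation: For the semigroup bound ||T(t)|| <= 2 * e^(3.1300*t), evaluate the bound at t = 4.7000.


||T(4.7000)|| <= 2 * exp(3.1300 * 4.7000)
= 2 * exp(14.7110)
= 2 * 2.4485e+06
= 4.8971e+06

4.8971e+06


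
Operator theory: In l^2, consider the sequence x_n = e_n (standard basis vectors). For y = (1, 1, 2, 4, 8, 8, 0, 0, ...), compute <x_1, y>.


x_1 = e_1 is the standard basis vector with 1 in position 1.
<x_1, y> = y_1 = 1
As n -> infinity, <x_n, y> -> 0, confirming weak convergence of (x_n) to 0.

1


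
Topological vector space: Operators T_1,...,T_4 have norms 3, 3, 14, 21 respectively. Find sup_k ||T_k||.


By the Uniform Boundedness Principle, the supremum of norms is finite.
sup_k ||T_k|| = max(3, 3, 14, 21) = 21

21


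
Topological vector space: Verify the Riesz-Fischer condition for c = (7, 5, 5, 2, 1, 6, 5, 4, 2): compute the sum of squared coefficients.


sum |c_n|^2 = 7^2 + 5^2 + 5^2 + 2^2 + 1^2 + 6^2 + 5^2 + 4^2 + 2^2
= 49 + 25 + 25 + 4 + 1 + 36 + 25 + 16 + 4
= 185

185


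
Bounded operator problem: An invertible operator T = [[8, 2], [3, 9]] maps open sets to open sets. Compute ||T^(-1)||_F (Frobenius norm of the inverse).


det(T) = 8*9 - 2*3 = 66
T^(-1) = (1/66) * [[9, -2], [-3, 8]] = [[0.1364, -0.0303], [-0.0455, 0.1212]]
||T^(-1)||_F^2 = 0.1364^2 + (-0.0303)^2 + (-0.0455)^2 + 0.1212^2 = 0.0363
||T^(-1)||_F = sqrt(0.0363) = 0.1905

0.1905


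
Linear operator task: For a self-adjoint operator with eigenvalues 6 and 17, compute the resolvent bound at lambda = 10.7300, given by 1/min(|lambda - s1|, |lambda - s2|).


dist(10.7300, {6, 17}) = min(|10.7300 - 6|, |10.7300 - 17|)
= min(4.7300, 6.2700) = 4.7300
Resolvent bound = 1/4.7300 = 0.2114

0.2114


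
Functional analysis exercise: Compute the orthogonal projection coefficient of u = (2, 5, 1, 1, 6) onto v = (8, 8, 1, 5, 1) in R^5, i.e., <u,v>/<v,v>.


Computing <u,v> = 2*8 + 5*8 + 1*1 + 1*5 + 6*1 = 68
Computing <v,v> = 8^2 + 8^2 + 1^2 + 5^2 + 1^2 = 155
Projection coefficient = 68/155 = 0.4387

0.4387


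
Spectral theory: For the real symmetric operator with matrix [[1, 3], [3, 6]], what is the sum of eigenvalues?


For a self-adjoint (symmetric) matrix, the eigenvalues are real.
The sum of eigenvalues equals the trace of the matrix.
trace = 1 + 6 = 7

7


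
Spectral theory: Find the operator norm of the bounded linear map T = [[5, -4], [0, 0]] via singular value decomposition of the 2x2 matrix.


A^T A = [[25, -20], [-20, 16]]
trace(A^T A) = 41, det(A^T A) = 0
discriminant = 41^2 - 4*0 = 1681
Largest eigenvalue of A^T A = (trace + sqrt(disc))/2 = 41.0000
||T|| = sqrt(41.0000) = 6.4031

6.4031


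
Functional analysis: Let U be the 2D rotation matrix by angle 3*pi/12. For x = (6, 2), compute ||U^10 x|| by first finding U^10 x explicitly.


U is a rotation by theta = 3*pi/12
U^10 = rotation by 10*theta = 30*pi/12 = 6*pi/12 (mod 2*pi)
cos(6*pi/12) = 0.0000, sin(6*pi/12) = 1.0000
U^10 x = (0.0000 * 6 - 1.0000 * 2, 1.0000 * 6 + 0.0000 * 2)
= (-2.0000, 6.0000)
||U^10 x|| = sqrt((-2.0000)^2 + 6.0000^2) = sqrt(40.0000) = 6.3246

6.3246


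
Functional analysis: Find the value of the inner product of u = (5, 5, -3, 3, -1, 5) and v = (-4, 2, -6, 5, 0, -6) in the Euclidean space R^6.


Computing the standard inner product <u, v> = sum u_i * v_i
= 5*-4 + 5*2 + -3*-6 + 3*5 + -1*0 + 5*-6
= -20 + 10 + 18 + 15 + 0 + -30
= -7

-7


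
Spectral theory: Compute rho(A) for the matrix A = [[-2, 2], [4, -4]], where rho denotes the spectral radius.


For a 2x2 matrix, eigenvalues satisfy lambda^2 - (trace)*lambda + det = 0
trace = -2 + -4 = -6
det = -2*-4 - 2*4 = 0
discriminant = (-6)^2 - 4*(0) = 36
spectral radius = max |eigenvalue| = 6.0000

6.0000


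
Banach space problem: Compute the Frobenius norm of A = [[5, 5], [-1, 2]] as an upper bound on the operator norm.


||A||_F^2 = sum a_ij^2
= 5^2 + 5^2 + (-1)^2 + 2^2
= 25 + 25 + 1 + 4 = 55
||A||_F = sqrt(55) = 7.4162

7.4162


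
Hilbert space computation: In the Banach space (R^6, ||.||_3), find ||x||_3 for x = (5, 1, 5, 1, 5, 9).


The l^3 norm = (sum |x_i|^3)^(1/3)
Sum of 3th powers = 125 + 1 + 125 + 1 + 125 + 729 = 1106
||x||_3 = (1106)^(1/3) = 10.3415

10.3415


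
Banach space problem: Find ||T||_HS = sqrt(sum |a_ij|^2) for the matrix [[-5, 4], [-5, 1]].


The Hilbert-Schmidt norm is sqrt(sum of squares of all entries).
Sum of squares = (-5)^2 + 4^2 + (-5)^2 + 1^2
= 25 + 16 + 25 + 1 = 67
||T||_HS = sqrt(67) = 8.1854

8.1854


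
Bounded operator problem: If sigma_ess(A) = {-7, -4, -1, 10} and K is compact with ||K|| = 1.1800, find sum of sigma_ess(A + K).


By Weyl's theorem, the essential spectrum is invariant under compact perturbations.
sigma_ess(A + K) = sigma_ess(A) = {-7, -4, -1, 10}
Sum = -7 + -4 + -1 + 10 = -2

-2


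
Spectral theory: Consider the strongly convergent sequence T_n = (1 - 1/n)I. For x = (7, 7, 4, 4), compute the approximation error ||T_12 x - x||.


T_12 x - x = (1 - 1/12)x - x = -x/12
||x|| = sqrt(130) = 11.4018
||T_12 x - x|| = ||x||/12 = 11.4018/12 = 0.9501

0.9501


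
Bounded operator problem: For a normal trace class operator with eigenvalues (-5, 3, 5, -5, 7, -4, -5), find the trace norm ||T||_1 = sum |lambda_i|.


For a normal operator, singular values equal |eigenvalues|.
Trace norm = sum |lambda_i| = 5 + 3 + 5 + 5 + 7 + 4 + 5
= 34

34


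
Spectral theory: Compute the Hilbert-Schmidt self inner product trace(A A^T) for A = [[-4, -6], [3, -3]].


trace(A * A^T) = sum of squares of all entries
= (-4)^2 + (-6)^2 + 3^2 + (-3)^2
= 16 + 36 + 9 + 9
= 70

70


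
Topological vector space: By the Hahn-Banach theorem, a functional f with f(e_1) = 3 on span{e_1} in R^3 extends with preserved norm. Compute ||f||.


The norm of f is given by ||f|| = sup_{||x||=1} |f(x)|.
On span{e_1}, ||e_1|| = 1, so ||f|| = |f(e_1)| / ||e_1||
= |3| / 1 = 3.0000

3.0000


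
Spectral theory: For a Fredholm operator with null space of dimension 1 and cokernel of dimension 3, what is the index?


The Fredholm index is defined as ind(T) = dim(ker T) - dim(coker T)
= 1 - 3
= -2

-2


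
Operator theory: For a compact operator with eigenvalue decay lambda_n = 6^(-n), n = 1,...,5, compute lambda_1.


The eigenvalue formula gives lambda_1 = 1/6^1
= 1/6
= 0.1667

0.1667


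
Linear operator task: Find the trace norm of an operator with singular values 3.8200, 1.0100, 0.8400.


The nuclear norm is the sum of all singular values.
||T||_1 = 3.8200 + 1.0100 + 0.8400
= 5.6700

5.6700


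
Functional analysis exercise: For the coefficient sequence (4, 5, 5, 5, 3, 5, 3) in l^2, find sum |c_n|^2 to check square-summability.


sum |c_n|^2 = 4^2 + 5^2 + 5^2 + 5^2 + 3^2 + 5^2 + 3^2
= 16 + 25 + 25 + 25 + 9 + 25 + 9
= 134

134


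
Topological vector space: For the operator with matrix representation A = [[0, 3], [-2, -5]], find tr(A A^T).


trace(A * A^T) = sum of squares of all entries
= 0^2 + 3^2 + (-2)^2 + (-5)^2
= 0 + 9 + 4 + 25
= 38

38


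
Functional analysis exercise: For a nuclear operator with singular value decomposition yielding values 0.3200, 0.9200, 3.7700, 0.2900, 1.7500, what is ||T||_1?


The nuclear norm is the sum of all singular values.
||T||_1 = 0.3200 + 0.9200 + 3.7700 + 0.2900 + 1.7500
= 7.0500

7.0500


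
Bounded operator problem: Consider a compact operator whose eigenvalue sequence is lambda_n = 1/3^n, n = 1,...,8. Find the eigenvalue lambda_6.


The eigenvalue formula gives lambda_6 = 1/3^6
= 1/729
= 0.0014

0.0014


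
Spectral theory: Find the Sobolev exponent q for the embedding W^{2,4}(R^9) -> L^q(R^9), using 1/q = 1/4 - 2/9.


Using the Sobolev embedding formula: 1/q = 1/p - k/n
1/q = 1/4 - 2/9 = 1/36
q = 1/(1/36) = 36

36.0000


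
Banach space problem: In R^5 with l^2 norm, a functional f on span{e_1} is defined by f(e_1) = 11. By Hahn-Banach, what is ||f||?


The norm of f is given by ||f|| = sup_{||x||=1} |f(x)|.
On span{e_1}, ||e_1|| = 1, so ||f|| = |f(e_1)| / ||e_1||
= |11| / 1 = 11.0000

11.0000


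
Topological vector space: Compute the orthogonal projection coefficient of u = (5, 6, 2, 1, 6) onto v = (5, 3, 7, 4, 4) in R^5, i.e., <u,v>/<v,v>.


Computing <u,v> = 5*5 + 6*3 + 2*7 + 1*4 + 6*4 = 85
Computing <v,v> = 5^2 + 3^2 + 7^2 + 4^2 + 4^2 = 115
Projection coefficient = 85/115 = 0.7391

0.7391


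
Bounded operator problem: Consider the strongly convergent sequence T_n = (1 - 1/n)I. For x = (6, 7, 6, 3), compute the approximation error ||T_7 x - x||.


T_7 x - x = (1 - 1/7)x - x = -x/7
||x|| = sqrt(130) = 11.4018
||T_7 x - x|| = ||x||/7 = 11.4018/7 = 1.6288

1.6288


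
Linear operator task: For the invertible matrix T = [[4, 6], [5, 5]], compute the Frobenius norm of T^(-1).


det(T) = 4*5 - 6*5 = -10
T^(-1) = (1/-10) * [[5, -6], [-5, 4]] = [[-0.5000, 0.6000], [0.5000, -0.4000]]
||T^(-1)||_F^2 = (-0.5000)^2 + 0.6000^2 + 0.5000^2 + (-0.4000)^2 = 1.0200
||T^(-1)||_F = sqrt(1.0200) = 1.0100

1.0100


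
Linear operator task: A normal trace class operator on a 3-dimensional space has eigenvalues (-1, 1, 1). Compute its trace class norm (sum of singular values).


For a normal operator, singular values equal |eigenvalues|.
Trace norm = sum |lambda_i| = 1 + 1 + 1
= 3

3


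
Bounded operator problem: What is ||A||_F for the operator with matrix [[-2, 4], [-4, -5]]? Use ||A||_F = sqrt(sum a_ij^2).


||A||_F^2 = sum a_ij^2
= (-2)^2 + 4^2 + (-4)^2 + (-5)^2
= 4 + 16 + 16 + 25 = 61
||A||_F = sqrt(61) = 7.8102

7.8102


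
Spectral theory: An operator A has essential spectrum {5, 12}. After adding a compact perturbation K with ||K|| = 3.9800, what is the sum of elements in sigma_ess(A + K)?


By Weyl's theorem, the essential spectrum is invariant under compact perturbations.
sigma_ess(A + K) = sigma_ess(A) = {5, 12}
Sum = 5 + 12 = 17

17


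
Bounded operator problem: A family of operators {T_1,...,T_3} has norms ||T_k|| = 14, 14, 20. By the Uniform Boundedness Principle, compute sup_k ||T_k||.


By the Uniform Boundedness Principle, the supremum of norms is finite.
sup_k ||T_k|| = max(14, 14, 20) = 20

20


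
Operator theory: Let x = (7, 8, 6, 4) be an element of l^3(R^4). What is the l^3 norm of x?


The l^3 norm = (sum |x_i|^3)^(1/3)
Sum of 3th powers = 343 + 512 + 216 + 64 = 1135
||x||_3 = (1135)^(1/3) = 10.4311

10.4311


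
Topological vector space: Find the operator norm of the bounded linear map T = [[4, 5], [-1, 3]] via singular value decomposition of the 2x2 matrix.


A^T A = [[17, 17], [17, 34]]
trace(A^T A) = 51, det(A^T A) = 289
discriminant = 51^2 - 4*289 = 1445
Largest eigenvalue of A^T A = (trace + sqrt(disc))/2 = 44.5066
||T|| = sqrt(44.5066) = 6.6713

6.6713


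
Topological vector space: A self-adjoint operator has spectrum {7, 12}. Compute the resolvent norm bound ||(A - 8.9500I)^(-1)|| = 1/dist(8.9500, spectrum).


dist(8.9500, {7, 12}) = min(|8.9500 - 7|, |8.9500 - 12|)
= min(1.9500, 3.0500) = 1.9500
Resolvent bound = 1/1.9500 = 0.5128

0.5128


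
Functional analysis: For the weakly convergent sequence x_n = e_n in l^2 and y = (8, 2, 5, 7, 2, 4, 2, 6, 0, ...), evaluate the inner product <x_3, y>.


x_3 = e_3 is the standard basis vector with 1 in position 3.
<x_3, y> = y_3 = 5
As n -> infinity, <x_n, y> -> 0, confirming weak convergence of (x_n) to 0.

5


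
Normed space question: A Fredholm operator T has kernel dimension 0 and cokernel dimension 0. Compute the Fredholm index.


The Fredholm index is defined as ind(T) = dim(ker T) - dim(coker T)
= 0 - 0
= 0

0


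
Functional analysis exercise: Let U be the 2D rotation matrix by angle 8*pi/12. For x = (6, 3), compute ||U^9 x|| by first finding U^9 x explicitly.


U is a rotation by theta = 8*pi/12
U^9 = rotation by 9*theta = 72*pi/12 = 0*pi/12 (mod 2*pi)
cos(0*pi/12) = 1.0000, sin(0*pi/12) = 0.0000
U^9 x = (1.0000 * 6 - 0.0000 * 3, 0.0000 * 6 + 1.0000 * 3)
= (6.0000, 3.0000)
||U^9 x|| = sqrt(6.0000^2 + 3.0000^2) = sqrt(45.0000) = 6.7082

6.7082


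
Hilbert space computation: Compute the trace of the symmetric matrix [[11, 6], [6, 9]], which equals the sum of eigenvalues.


For a self-adjoint (symmetric) matrix, the eigenvalues are real.
The sum of eigenvalues equals the trace of the matrix.
trace = 11 + 9 = 20

20


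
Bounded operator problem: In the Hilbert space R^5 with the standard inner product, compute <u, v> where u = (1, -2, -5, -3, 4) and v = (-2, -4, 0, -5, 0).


Computing the standard inner product <u, v> = sum u_i * v_i
= 1*-2 + -2*-4 + -5*0 + -3*-5 + 4*0
= -2 + 8 + 0 + 15 + 0
= 21

21


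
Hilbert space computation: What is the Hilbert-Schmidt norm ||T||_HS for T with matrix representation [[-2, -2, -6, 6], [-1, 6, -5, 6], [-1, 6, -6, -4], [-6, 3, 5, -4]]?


The Hilbert-Schmidt norm is sqrt(sum of squares of all entries).
Sum of squares = (-2)^2 + (-2)^2 + (-6)^2 + 6^2 + (-1)^2 + 6^2 + (-5)^2 + 6^2 + (-1)^2 + 6^2 + (-6)^2 + (-4)^2 + (-6)^2 + 3^2 + 5^2 + (-4)^2
= 4 + 4 + 36 + 36 + 1 + 36 + 25 + 36 + 1 + 36 + 36 + 16 + 36 + 9 + 25 + 16 = 353
||T||_HS = sqrt(353) = 18.7883

18.7883


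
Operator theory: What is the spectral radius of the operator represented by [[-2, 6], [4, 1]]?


For a 2x2 matrix, eigenvalues satisfy lambda^2 - (trace)*lambda + det = 0
trace = -2 + 1 = -1
det = -2*1 - 6*4 = -26
discriminant = (-1)^2 - 4*(-26) = 105
spectral radius = max |eigenvalue| = 5.6235

5.6235


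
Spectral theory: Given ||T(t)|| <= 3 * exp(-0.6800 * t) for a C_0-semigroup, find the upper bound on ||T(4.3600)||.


||T(4.3600)|| <= 3 * exp(-0.6800 * 4.3600)
= 3 * exp(-2.9648)
= 3 * 0.0516
= 0.1547

0.1547


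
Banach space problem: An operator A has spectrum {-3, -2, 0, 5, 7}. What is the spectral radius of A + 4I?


Spectrum of A + 4I = {1, 2, 4, 9, 11}
Spectral radius = max |lambda| over the shifted spectrum
= max(1, 2, 4, 9, 11) = 11

11


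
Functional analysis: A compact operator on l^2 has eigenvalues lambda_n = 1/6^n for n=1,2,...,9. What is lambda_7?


The eigenvalue formula gives lambda_7 = 1/6^7
= 1/279936
= 3.5722e-06

3.5722e-06


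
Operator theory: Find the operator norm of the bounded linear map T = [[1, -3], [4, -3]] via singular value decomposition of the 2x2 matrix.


A^T A = [[17, -15], [-15, 18]]
trace(A^T A) = 35, det(A^T A) = 81
discriminant = 35^2 - 4*81 = 901
Largest eigenvalue of A^T A = (trace + sqrt(disc))/2 = 32.5083
||T|| = sqrt(32.5083) = 5.7016

5.7016


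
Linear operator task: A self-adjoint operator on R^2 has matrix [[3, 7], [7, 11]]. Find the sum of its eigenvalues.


For a self-adjoint (symmetric) matrix, the eigenvalues are real.
The sum of eigenvalues equals the trace of the matrix.
trace = 3 + 11 = 14

14


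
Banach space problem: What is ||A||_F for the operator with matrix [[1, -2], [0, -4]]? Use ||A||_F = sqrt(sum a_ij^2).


||A||_F^2 = sum a_ij^2
= 1^2 + (-2)^2 + 0^2 + (-4)^2
= 1 + 4 + 0 + 16 = 21
||A||_F = sqrt(21) = 4.5826

4.5826


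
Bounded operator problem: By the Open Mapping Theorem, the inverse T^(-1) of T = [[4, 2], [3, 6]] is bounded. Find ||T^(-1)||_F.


det(T) = 4*6 - 2*3 = 18
T^(-1) = (1/18) * [[6, -2], [-3, 4]] = [[0.3333, -0.1111], [-0.1667, 0.2222]]
||T^(-1)||_F^2 = 0.3333^2 + (-0.1111)^2 + (-0.1667)^2 + 0.2222^2 = 0.2006
||T^(-1)||_F = sqrt(0.2006) = 0.4479

0.4479


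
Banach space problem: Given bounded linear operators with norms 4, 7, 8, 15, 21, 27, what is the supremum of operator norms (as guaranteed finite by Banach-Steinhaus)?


By the Uniform Boundedness Principle, the supremum of norms is finite.
sup_k ||T_k|| = max(4, 7, 8, 15, 21, 27) = 27

27


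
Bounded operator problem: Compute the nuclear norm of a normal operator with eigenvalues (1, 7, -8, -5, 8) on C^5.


For a normal operator, singular values equal |eigenvalues|.
Trace norm = sum |lambda_i| = 1 + 7 + 8 + 5 + 8
= 29

29


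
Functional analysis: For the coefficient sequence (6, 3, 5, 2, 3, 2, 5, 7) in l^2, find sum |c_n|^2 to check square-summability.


sum |c_n|^2 = 6^2 + 3^2 + 5^2 + 2^2 + 3^2 + 2^2 + 5^2 + 7^2
= 36 + 9 + 25 + 4 + 9 + 4 + 25 + 49
= 161

161


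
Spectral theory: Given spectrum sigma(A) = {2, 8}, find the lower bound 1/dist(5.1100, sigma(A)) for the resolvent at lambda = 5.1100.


dist(5.1100, {2, 8}) = min(|5.1100 - 2|, |5.1100 - 8|)
= min(3.1100, 2.8900) = 2.8900
Resolvent bound = 1/2.8900 = 0.3460

0.3460


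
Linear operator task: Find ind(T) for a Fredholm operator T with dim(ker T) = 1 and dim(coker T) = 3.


The Fredholm index is defined as ind(T) = dim(ker T) - dim(coker T)
= 1 - 3
= -2

-2


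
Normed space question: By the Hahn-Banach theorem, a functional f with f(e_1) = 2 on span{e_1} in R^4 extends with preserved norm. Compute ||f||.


The norm of f is given by ||f|| = sup_{||x||=1} |f(x)|.
On span{e_1}, ||e_1|| = 1, so ||f|| = |f(e_1)| / ||e_1||
= |2| / 1 = 2.0000

2.0000


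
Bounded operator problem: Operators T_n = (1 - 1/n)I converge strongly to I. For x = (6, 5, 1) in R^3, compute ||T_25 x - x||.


T_25 x - x = (1 - 1/25)x - x = -x/25
||x|| = sqrt(62) = 7.8740
||T_25 x - x|| = ||x||/25 = 7.8740/25 = 0.3150

0.3150


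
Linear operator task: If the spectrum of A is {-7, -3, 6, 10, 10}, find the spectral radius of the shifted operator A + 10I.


Spectrum of A + 10I = {3, 7, 16, 20, 20}
Spectral radius = max |lambda| over the shifted spectrum
= max(3, 7, 16, 20, 20) = 20

20


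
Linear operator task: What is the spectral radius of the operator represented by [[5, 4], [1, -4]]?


For a 2x2 matrix, eigenvalues satisfy lambda^2 - (trace)*lambda + det = 0
trace = 5 + -4 = 1
det = 5*-4 - 4*1 = -24
discriminant = 1^2 - 4*(-24) = 97
spectral radius = max |eigenvalue| = 5.4244

5.4244


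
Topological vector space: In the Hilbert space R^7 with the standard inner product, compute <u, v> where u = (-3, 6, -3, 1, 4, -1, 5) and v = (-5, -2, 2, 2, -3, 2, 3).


Computing the standard inner product <u, v> = sum u_i * v_i
= -3*-5 + 6*-2 + -3*2 + 1*2 + 4*-3 + -1*2 + 5*3
= 15 + -12 + -6 + 2 + -12 + -2 + 15
= 0

0


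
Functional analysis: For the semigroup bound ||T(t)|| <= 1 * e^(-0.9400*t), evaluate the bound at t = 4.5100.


||T(4.5100)|| <= 1 * exp(-0.9400 * 4.5100)
= 1 * exp(-4.2394)
= 1 * 0.0144
= 0.0144

0.0144


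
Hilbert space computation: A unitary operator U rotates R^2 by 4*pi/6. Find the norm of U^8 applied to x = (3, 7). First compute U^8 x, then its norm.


U is a rotation by theta = 4*pi/6
U^8 = rotation by 8*theta = 32*pi/6 = 8*pi/6 (mod 2*pi)
cos(8*pi/6) = -0.5000, sin(8*pi/6) = -0.8660
U^8 x = (-0.5000 * 3 - -0.8660 * 7, -0.8660 * 3 + -0.5000 * 7)
= (4.5622, -6.0981)
||U^8 x|| = sqrt(4.5622^2 + (-6.0981)^2) = sqrt(58.0000) = 7.6158

7.6158


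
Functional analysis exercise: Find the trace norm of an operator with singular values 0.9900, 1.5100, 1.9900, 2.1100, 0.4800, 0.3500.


The nuclear norm is the sum of all singular values.
||T||_1 = 0.9900 + 1.5100 + 1.9900 + 2.1100 + 0.4800 + 0.3500
= 7.4300

7.4300


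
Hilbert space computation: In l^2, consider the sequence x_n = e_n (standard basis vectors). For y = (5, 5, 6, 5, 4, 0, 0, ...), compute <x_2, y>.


x_2 = e_2 is the standard basis vector with 1 in position 2.
<x_2, y> = y_2 = 5
As n -> infinity, <x_n, y> -> 0, confirming weak convergence of (x_n) to 0.

5


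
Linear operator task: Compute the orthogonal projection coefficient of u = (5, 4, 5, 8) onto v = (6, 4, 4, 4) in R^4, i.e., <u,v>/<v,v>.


Computing <u,v> = 5*6 + 4*4 + 5*4 + 8*4 = 98
Computing <v,v> = 6^2 + 4^2 + 4^2 + 4^2 = 84
Projection coefficient = 98/84 = 1.1667

1.1667


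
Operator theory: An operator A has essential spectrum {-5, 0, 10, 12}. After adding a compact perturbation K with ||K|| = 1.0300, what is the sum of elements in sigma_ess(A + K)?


By Weyl's theorem, the essential spectrum is invariant under compact perturbations.
sigma_ess(A + K) = sigma_ess(A) = {-5, 0, 10, 12}
Sum = -5 + 0 + 10 + 12 = 17

17


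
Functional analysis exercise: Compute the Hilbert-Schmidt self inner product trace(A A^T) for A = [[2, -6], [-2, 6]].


trace(A * A^T) = sum of squares of all entries
= 2^2 + (-6)^2 + (-2)^2 + 6^2
= 4 + 36 + 4 + 36
= 80

80


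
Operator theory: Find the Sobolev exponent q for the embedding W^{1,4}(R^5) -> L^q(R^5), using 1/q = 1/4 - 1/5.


Using the Sobolev embedding formula: 1/q = 1/p - k/n
1/q = 1/4 - 1/5 = 1/20
q = 1/(1/20) = 20

20.0000


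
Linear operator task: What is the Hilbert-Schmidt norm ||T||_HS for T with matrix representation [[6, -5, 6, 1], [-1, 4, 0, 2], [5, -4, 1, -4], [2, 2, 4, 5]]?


The Hilbert-Schmidt norm is sqrt(sum of squares of all entries).
Sum of squares = 6^2 + (-5)^2 + 6^2 + 1^2 + (-1)^2 + 4^2 + 0^2 + 2^2 + 5^2 + (-4)^2 + 1^2 + (-4)^2 + 2^2 + 2^2 + 4^2 + 5^2
= 36 + 25 + 36 + 1 + 1 + 16 + 0 + 4 + 25 + 16 + 1 + 16 + 4 + 4 + 16 + 25 = 226
||T||_HS = sqrt(226) = 15.0333

15.0333


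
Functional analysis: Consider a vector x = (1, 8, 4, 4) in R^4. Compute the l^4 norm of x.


The l^4 norm = (sum |x_i|^4)^(1/4)
Sum of 4th powers = 1 + 4096 + 256 + 256 = 4609
||x||_4 = (4609)^(1/4) = 8.2395

8.2395


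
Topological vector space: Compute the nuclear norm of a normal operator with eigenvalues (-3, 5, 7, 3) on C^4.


For a normal operator, singular values equal |eigenvalues|.
Trace norm = sum |lambda_i| = 3 + 5 + 7 + 3
= 18

18


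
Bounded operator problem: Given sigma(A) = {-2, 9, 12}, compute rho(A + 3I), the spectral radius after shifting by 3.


Spectrum of A + 3I = {1, 12, 15}
Spectral radius = max |lambda| over the shifted spectrum
= max(1, 12, 15) = 15

15


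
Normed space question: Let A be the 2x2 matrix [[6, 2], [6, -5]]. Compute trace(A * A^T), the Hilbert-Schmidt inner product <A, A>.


trace(A * A^T) = sum of squares of all entries
= 6^2 + 2^2 + 6^2 + (-5)^2
= 36 + 4 + 36 + 25
= 101

101


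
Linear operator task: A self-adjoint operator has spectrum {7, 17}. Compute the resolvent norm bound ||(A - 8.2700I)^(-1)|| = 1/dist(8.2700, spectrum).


dist(8.2700, {7, 17}) = min(|8.2700 - 7|, |8.2700 - 17|)
= min(1.2700, 8.7300) = 1.2700
Resolvent bound = 1/1.2700 = 0.7874

0.7874


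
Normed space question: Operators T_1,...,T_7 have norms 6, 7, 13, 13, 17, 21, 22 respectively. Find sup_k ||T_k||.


By the Uniform Boundedness Principle, the supremum of norms is finite.
sup_k ||T_k|| = max(6, 7, 13, 13, 17, 21, 22) = 22

22


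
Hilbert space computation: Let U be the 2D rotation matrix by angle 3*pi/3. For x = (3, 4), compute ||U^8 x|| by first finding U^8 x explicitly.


U is a rotation by theta = 3*pi/3
U^8 = rotation by 8*theta = 24*pi/3 = 0*pi/3 (mod 2*pi)
cos(0*pi/3) = 1.0000, sin(0*pi/3) = 0.0000
U^8 x = (1.0000 * 3 - 0.0000 * 4, 0.0000 * 3 + 1.0000 * 4)
= (3.0000, 4.0000)
||U^8 x|| = sqrt(3.0000^2 + 4.0000^2) = sqrt(25.0000) = 5.0000

5.0000


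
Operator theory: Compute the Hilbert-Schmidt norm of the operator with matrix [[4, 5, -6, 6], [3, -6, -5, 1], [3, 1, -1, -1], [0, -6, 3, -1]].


The Hilbert-Schmidt norm is sqrt(sum of squares of all entries).
Sum of squares = 4^2 + 5^2 + (-6)^2 + 6^2 + 3^2 + (-6)^2 + (-5)^2 + 1^2 + 3^2 + 1^2 + (-1)^2 + (-1)^2 + 0^2 + (-6)^2 + 3^2 + (-1)^2
= 16 + 25 + 36 + 36 + 9 + 36 + 25 + 1 + 9 + 1 + 1 + 1 + 0 + 36 + 9 + 1 = 242
||T||_HS = sqrt(242) = 15.5563

15.5563


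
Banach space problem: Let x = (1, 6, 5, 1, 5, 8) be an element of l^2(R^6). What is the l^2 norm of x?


The l^2 norm = (sum |x_i|^2)^(1/2)
Sum of 2th powers = 1 + 36 + 25 + 1 + 25 + 64 = 152
||x||_2 = (152)^(1/2) = 12.3288

12.3288


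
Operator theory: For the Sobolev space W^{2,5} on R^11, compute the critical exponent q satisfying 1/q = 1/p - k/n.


Using the Sobolev embedding formula: 1/q = 1/p - k/n
1/q = 1/5 - 2/11 = 1/55
q = 1/(1/55) = 55

55.0000


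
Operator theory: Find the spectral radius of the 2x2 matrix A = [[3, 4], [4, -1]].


For a 2x2 matrix, eigenvalues satisfy lambda^2 - (trace)*lambda + det = 0
trace = 3 + -1 = 2
det = 3*-1 - 4*4 = -19
discriminant = 2^2 - 4*(-19) = 80
spectral radius = max |eigenvalue| = 5.4721

5.4721


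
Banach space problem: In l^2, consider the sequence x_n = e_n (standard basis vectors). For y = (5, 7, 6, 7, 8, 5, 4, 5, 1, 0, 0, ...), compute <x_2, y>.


x_2 = e_2 is the standard basis vector with 1 in position 2.
<x_2, y> = y_2 = 7
As n -> infinity, <x_n, y> -> 0, confirming weak convergence of (x_n) to 0.

7


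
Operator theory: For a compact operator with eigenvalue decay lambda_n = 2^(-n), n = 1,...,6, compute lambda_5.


The eigenvalue formula gives lambda_5 = 1/2^5
= 1/32
= 0.0312

0.0312


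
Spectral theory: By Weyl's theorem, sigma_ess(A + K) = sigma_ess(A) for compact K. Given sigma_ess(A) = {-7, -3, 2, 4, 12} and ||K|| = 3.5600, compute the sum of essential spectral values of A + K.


By Weyl's theorem, the essential spectrum is invariant under compact perturbations.
sigma_ess(A + K) = sigma_ess(A) = {-7, -3, 2, 4, 12}
Sum = -7 + -3 + 2 + 4 + 12 = 8

8


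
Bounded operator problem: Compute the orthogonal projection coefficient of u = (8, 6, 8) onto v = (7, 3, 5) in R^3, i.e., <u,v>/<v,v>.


Computing <u,v> = 8*7 + 6*3 + 8*5 = 114
Computing <v,v> = 7^2 + 3^2 + 5^2 = 83
Projection coefficient = 114/83 = 1.3735

1.3735


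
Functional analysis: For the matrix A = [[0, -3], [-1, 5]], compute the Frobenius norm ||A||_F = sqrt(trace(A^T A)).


||A||_F^2 = sum a_ij^2
= 0^2 + (-3)^2 + (-1)^2 + 5^2
= 0 + 9 + 1 + 25 = 35
||A||_F = sqrt(35) = 5.9161

5.9161


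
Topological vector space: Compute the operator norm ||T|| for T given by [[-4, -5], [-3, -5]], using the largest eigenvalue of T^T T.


A^T A = [[25, 35], [35, 50]]
trace(A^T A) = 75, det(A^T A) = 25
discriminant = 75^2 - 4*25 = 5525
Largest eigenvalue of A^T A = (trace + sqrt(disc))/2 = 74.6652
||T|| = sqrt(74.6652) = 8.6409

8.6409


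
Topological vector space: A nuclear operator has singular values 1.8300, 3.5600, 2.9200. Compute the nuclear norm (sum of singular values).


The nuclear norm is the sum of all singular values.
||T||_1 = 1.8300 + 3.5600 + 2.9200
= 8.3100

8.3100


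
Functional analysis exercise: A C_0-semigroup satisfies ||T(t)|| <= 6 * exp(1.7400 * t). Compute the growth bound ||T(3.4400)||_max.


||T(3.4400)|| <= 6 * exp(1.7400 * 3.4400)
= 6 * exp(5.9856)
= 6 * 397.6610
= 2385.9663

2385.9663


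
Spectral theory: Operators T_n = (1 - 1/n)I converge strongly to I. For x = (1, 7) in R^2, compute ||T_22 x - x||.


T_22 x - x = (1 - 1/22)x - x = -x/22
||x|| = sqrt(50) = 7.0711
||T_22 x - x|| = ||x||/22 = 7.0711/22 = 0.3214

0.3214


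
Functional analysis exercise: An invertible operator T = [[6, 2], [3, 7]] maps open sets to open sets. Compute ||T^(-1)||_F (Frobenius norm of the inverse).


det(T) = 6*7 - 2*3 = 36
T^(-1) = (1/36) * [[7, -2], [-3, 6]] = [[0.1944, -0.0556], [-0.0833, 0.1667]]
||T^(-1)||_F^2 = 0.1944^2 + (-0.0556)^2 + (-0.0833)^2 + 0.1667^2 = 0.0756
||T^(-1)||_F = sqrt(0.0756) = 0.2750

0.2750
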